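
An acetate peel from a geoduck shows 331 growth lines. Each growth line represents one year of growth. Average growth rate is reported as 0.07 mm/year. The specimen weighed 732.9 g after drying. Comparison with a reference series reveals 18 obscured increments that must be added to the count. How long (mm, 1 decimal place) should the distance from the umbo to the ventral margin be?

24.4 mm

After corrections the count is 331 + 18 = 349 growth lines.
Predicted length = 0.07 mm/year × 349 years = 24.4 mm.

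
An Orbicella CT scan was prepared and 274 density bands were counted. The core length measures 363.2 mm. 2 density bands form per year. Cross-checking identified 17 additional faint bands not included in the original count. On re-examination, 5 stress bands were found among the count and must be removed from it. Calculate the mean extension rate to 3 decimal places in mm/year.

Adjusted count: 274 − 5 + 17 = 286 density bands.
With 2 density bands per year, 286 / 2 = 143 years.
363.2 mm over 143 years gives 363.2 / 143 ≈ 2.540 mm/year.

2.540 mm/year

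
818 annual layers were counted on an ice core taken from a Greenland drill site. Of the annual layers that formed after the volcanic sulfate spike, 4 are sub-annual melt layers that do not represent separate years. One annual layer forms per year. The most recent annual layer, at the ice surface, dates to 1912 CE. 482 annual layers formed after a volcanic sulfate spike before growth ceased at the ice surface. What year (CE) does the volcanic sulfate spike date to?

1434 CE

482 annual layers post-date the volcanic sulfate spike.
Excluding 4 false annual layers: 482 − 4 = 478.
Counting back 478 years from 1912 CE places the volcanic sulfate spike in 1912 − 478 = 1434 CE.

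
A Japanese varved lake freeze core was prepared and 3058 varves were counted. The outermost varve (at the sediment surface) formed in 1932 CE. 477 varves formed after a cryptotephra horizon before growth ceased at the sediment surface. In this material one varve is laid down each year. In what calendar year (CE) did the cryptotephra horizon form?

1455 CE

477 varves formed after the cryptotephra horizon.
1932 − 477 = 1455 CE.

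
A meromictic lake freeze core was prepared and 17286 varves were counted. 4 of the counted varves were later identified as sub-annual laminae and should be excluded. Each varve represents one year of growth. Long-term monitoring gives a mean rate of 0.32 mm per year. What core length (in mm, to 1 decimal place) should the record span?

5530.2 mm

After corrections the count is 17286 − 4 = 17282 varves.
Length ≈ 0.32 × 17282 = 5530.2 mm.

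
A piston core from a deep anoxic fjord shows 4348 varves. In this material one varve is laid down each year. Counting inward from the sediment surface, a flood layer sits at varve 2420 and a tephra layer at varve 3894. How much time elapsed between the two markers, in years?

1474 yr

The two markers are separated by 3894 − 2420 = 1474 varves.
That is 1474 years at one varve per year.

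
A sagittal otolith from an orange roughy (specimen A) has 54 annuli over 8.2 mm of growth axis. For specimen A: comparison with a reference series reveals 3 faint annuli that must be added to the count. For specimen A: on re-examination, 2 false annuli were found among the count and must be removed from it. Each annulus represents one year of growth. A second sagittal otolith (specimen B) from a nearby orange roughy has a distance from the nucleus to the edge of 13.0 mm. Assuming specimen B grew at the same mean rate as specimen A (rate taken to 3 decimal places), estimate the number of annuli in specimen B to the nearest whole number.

87 annuli

Specimen A: after corrections the count is 54 − 2 + 3 = 55 annuli.
A: Extension rate ≈ 8.2 / 55 = 0.149 mm per year.
Specimen B: 13.0 mm / 0.149 mm per year = 87.25 years ≈ 87 annuli.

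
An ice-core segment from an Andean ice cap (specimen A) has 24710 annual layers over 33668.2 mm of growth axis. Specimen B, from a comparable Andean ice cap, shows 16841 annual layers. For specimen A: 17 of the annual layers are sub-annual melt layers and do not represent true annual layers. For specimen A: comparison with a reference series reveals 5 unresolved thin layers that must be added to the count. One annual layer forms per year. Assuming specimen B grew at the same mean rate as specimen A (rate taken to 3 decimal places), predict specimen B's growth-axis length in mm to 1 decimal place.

22954.3 mm

Specimen A: correcting the raw count gives 24710 − 17 + 5 = 24698 true annual layers.
A: Extension rate ≈ 33668.2 / 24698 = 1.363 mm per year.
Length of B = 1.363 × 16841 = 22954.3 mm.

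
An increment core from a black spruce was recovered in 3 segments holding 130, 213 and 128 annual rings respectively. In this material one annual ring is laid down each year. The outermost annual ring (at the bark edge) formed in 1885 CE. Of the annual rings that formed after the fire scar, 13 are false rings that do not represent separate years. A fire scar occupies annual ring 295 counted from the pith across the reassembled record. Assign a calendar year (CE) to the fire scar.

Total annual rings = 130 + 213 + 128 = 471.
The fire scar sits at annual ring 295 from the pith, so 471 − 295 = 176 annual rings formed after it.
176 − 13 false = 163 true annual rings after the fire scar.
Counting back 163 years from 1885 CE places the fire scar in 1885 − 163 = 1722 CE.

1722 CE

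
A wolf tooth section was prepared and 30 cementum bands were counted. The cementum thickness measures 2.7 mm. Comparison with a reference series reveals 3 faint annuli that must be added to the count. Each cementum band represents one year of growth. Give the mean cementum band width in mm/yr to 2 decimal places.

After corrections the count is 30 + 3 = 33 cementum bands.
Extension rate ≈ 2.7 / 33 = 0.08 mm/yr.

0.08 mm/yr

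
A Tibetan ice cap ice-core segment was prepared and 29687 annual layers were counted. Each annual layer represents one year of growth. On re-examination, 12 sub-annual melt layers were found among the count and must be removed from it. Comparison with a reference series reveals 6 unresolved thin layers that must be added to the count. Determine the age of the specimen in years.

29681 years

Correcting the raw count gives 29687 − 12 + 6 = 29681 true annual layers.
At one annual layer per year, that is 29681 years.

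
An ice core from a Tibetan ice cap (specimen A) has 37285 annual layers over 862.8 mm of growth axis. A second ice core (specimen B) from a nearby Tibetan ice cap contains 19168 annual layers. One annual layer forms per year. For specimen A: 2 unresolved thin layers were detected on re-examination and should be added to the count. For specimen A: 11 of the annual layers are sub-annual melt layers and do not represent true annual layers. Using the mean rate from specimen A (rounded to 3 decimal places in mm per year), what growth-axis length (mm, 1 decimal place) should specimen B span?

440.9 mm

Specimen A: after corrections the count is 37285 − 11 + 2 = 37276 annual layers.
A: Extension rate ≈ 862.8 / 37276 = 0.023 mm/year.
For B, 0.023 mm/year × 19168 years = 440.9 mm.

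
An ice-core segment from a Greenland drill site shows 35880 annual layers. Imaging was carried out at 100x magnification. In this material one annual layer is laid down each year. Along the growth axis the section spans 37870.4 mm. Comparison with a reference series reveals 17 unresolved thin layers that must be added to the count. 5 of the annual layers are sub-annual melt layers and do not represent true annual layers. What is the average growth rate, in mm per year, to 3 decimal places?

True annual layer count = 35880 − 5 + 17 = 35892.
Extension rate ≈ 37870.4 / 35892 = 1.055 mm per year.

1.055 mm per year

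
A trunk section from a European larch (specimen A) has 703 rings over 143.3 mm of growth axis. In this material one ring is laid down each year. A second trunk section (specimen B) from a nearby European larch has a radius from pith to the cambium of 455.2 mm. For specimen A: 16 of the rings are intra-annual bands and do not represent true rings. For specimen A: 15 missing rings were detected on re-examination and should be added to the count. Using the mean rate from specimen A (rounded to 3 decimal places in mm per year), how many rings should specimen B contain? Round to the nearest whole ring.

2231 rings

Specimen A: true ring count = 703 − 16 + 15 = 702.
A: 143.3 mm over 702 years gives 143.3 / 702 ≈ 0.204 mm/year.
Specimen B: 455.2 mm / 0.204 mm per year = 2231.37 years ≈ 2231 rings.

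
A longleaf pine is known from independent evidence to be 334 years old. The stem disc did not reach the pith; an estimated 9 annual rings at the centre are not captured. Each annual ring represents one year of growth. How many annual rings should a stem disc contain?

Expected annual rings over 334 years: 334.
Less the 9 uncaptured annual rings: 334 − 9 = 325.

325 annual rings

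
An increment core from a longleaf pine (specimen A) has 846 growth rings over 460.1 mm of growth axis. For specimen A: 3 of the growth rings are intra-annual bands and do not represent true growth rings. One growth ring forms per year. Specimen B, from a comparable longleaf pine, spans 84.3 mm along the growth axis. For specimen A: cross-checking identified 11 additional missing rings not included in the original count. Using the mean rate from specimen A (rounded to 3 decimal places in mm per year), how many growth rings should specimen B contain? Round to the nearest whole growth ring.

Specimen A: adjusted count: 846 − 3 + 11 = 854 growth rings.
A: Extension rate ≈ 460.1 / 854 = 0.539 mm per year.
For B, 84.3 / 0.539 = 156.40 years ≈ 156 growth rings.

156 growth rings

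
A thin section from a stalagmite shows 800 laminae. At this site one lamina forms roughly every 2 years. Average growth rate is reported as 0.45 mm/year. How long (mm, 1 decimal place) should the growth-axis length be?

720.0 mm

At 2 years per lamina, 800 × 2 = 1600 years.
Predicted length = 0.45 mm/year × 1600 years = 720.0 mm.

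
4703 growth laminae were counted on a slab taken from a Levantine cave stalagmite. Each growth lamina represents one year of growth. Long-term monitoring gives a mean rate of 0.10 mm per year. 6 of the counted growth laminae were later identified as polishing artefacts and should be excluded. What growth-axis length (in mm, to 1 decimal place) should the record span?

Adjusted count: 4703 − 6 = 4697 growth laminae.
Length ≈ 0.10 × 4697 = 469.7 mm.

469.7 mm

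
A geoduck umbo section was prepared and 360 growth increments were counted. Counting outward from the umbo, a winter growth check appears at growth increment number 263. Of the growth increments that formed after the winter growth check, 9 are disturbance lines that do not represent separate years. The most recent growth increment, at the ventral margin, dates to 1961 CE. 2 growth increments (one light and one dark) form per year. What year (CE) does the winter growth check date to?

1917 CE

360 − 263 = 97 growth increments lie beyond the winter growth check toward the ventral margin.
97 − 9 false = 88 true growth increments after the winter growth check.
88 growth increments at 2 per year is 88 / 2 = 44 years.
The growth increment at the ventral margin is 1961 CE, so the winter growth check dates to 1961 − 44 = 1917 CE.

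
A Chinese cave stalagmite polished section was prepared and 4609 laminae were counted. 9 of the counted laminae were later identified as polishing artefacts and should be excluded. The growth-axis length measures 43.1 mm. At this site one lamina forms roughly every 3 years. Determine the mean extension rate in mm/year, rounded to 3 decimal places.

Correcting the raw count gives 4609 − 9 = 4600 true laminae.
4600 laminae at 3 years each span 4600 × 3 = 13800 years.
Extension rate ≈ 43.1 / 13800 = 0.003 mm/year.

0.003 mm/year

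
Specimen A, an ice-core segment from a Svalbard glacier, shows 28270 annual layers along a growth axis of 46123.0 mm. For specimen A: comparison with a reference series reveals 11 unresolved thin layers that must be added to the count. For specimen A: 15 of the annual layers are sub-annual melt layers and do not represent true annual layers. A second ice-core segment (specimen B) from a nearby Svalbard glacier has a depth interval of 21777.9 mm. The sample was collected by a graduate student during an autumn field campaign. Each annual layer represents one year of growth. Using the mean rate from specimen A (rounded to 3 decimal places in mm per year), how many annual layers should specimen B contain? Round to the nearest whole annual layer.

13344 annual layers

Specimen A: correcting the raw count gives 28270 − 15 + 11 = 28266 true annual layers.
A: Mean rate = 46123.0 mm / 28266 years ≈ 1.632 mm per year.
Specimen B: 21777.9 mm / 1.632 mm per year = 13344.30 years ≈ 13344 annual layers.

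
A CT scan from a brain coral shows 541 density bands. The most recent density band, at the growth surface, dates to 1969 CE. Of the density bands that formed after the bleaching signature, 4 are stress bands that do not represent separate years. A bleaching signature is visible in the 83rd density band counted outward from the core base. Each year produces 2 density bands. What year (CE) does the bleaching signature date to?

1742 CE

Between density band 83 and the growth surface there are 541 − 83 = 458 density bands.
Excluding 4 false density bands: 458 − 4 = 454.
With 2 density bands per year, 454 / 2 = 227 years.
The density band at the growth surface is 1969 CE, so the bleaching signature dates to 1969 − 227 = 1742 CE.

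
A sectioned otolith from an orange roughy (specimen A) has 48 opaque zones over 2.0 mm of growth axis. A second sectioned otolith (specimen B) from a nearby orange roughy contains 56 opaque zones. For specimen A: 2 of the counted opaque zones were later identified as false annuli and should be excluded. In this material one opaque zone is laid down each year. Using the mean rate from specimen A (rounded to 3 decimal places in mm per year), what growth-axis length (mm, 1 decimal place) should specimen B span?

Specimen A: adjusted count: 48 − 2 = 46 opaque zones.
A: 2.0 mm over 46 years gives 2.0 / 46 ≈ 0.043 mm/year.
For B, 0.043 mm/year × 56 years = 2.4 mm.

2.4 mm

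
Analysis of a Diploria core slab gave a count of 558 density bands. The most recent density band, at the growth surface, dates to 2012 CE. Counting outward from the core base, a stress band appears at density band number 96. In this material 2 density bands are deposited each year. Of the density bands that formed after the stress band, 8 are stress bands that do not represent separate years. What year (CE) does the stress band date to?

1785 CE

558 − 96 = 462 density bands lie beyond the stress band toward the growth surface.
Excluding 8 false density bands: 462 − 8 = 454.
Dividing by 2 density bands per year: 454 / 2 = 227 years.
2012 − 227 = 1785 CE.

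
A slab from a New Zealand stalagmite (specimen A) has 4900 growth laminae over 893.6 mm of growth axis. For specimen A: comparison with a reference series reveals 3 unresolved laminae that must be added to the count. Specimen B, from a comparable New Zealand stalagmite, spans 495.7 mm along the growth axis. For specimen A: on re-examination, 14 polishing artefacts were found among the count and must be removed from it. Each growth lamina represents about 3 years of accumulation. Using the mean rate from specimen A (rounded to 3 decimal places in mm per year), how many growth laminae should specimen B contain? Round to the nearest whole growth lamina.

2709 growth laminae

Specimen A: true growth lamina count = 4900 − 14 + 3 = 4889.
Specimen A: 4889 growth laminae at 3 years each span 4889 × 3 = 14667 years.
A: Extension rate ≈ 893.6 / 14667 = 0.061 mm/year.
Specimen B: 495.7 mm / 0.061 mm per year = 8126.23 years; at 3 years per growth lamina that is 8126.23 / 3 ≈ 2709 growth laminae.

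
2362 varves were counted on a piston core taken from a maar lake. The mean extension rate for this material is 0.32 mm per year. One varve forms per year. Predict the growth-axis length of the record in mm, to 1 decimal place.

The record spans 2362 years at 0.32 mm per year.
Predicted length = 0.32 mm/year × 2362 years = 755.8 mm.

755.8 mm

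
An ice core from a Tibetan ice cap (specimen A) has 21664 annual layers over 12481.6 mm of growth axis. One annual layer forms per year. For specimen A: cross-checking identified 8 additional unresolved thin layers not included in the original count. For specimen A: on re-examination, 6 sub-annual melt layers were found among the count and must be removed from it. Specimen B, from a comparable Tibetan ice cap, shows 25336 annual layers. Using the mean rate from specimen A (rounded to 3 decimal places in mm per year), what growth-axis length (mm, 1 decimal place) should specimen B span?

Specimen A: after corrections the count is 21664 − 6 + 8 = 21666 annual layers.
A: 12481.6 mm over 21666 years gives 12481.6 / 21666 ≈ 0.576 mm/year.
B's length ≈ 0.576 × 25336 = 14593.5 mm.

14593.5 mm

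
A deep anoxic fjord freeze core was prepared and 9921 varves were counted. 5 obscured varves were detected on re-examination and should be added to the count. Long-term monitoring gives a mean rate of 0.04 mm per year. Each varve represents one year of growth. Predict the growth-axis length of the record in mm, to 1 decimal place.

Adjusted count: 9921 + 5 = 9926 varves.
9926 years at 0.04 mm/year gives 0.04 × 9926 = 397.0 mm.

397.0 mm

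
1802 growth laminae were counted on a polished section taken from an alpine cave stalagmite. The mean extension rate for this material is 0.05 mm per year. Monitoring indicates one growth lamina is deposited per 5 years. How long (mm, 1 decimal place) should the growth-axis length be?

450.5 mm

Multiplying by 5 years per growth lamina: 1802 × 5 = 9010 years.
9010 years at 0.05 mm/year gives 0.05 × 9010 = 450.5 mm.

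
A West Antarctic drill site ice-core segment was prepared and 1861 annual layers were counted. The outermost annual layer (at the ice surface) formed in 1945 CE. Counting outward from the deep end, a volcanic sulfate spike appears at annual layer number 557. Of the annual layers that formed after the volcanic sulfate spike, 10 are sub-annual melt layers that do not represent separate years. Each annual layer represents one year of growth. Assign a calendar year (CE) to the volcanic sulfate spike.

Between annual layer 557 and the ice surface there are 1861 − 557 = 1304 annual layers.
Removing the 10 false annual layers leaves 1304 − 10 = 1294 true annual layers beyond the volcanic sulfate spike.
Counting back 1294 years from 1945 CE places the volcanic sulfate spike in 1945 − 1294 = 651 CE.

651 CE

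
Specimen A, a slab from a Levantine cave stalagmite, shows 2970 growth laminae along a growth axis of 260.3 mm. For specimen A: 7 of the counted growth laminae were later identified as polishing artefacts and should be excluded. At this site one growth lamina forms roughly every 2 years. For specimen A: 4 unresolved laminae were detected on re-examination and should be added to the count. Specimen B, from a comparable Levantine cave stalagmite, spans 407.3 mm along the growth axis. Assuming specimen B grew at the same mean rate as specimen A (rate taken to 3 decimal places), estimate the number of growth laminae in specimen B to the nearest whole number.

4628 growth laminae

Specimen A: true growth lamina count = 2970 − 7 + 4 = 2967.
Specimen A: 2967 growth laminae at 2 years each span 2967 × 2 = 5934 years.
A: 260.3 mm over 5934 years gives 260.3 / 5934 ≈ 0.044 mm/year.
For B, 407.3 / 0.044 = 9256.82 years; at 2 years per growth lamina that is 9256.82 / 2 ≈ 4628 growth laminae.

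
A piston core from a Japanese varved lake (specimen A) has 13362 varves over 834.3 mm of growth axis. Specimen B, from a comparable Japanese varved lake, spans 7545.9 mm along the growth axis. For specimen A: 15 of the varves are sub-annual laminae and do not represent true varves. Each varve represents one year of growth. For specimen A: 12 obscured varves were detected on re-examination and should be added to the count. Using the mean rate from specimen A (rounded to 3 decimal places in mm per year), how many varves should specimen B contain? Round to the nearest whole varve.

Specimen A: correcting the raw count gives 13362 − 15 + 12 = 13359 true varves.
A: 834.3 mm over 13359 years gives 834.3 / 13359 ≈ 0.062 mm/yr.
For B, 7545.9 / 0.062 = 121708.06 years ≈ 121708 varves.

121708 varves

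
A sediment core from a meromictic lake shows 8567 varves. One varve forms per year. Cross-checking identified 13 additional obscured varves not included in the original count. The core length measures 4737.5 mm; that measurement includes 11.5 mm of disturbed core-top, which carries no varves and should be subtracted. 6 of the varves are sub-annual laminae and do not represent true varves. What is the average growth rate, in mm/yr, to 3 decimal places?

Adjusted count: 8567 − 6 + 13 = 8574 varves.
The growth record spans 4737.5 − 11.5 = 4726.0 mm.
4726.0 mm over 8574 years gives 4726.0 / 8574 ≈ 0.551 mm/yr.

0.551 mm/yr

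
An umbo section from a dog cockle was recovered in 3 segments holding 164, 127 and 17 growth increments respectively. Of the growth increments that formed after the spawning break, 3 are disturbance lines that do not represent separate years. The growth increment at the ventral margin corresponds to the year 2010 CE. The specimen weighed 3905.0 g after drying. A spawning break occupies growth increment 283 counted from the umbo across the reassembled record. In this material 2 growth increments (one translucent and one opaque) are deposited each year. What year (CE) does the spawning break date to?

1999 CE

Total growth increments = 164 + 127 + 17 = 308.
308 − 283 = 25 growth increments lie beyond the spawning break toward the ventral margin.
Removing the 3 false growth increments leaves 25 − 3 = 22 true growth increments beyond the spawning break.
22 growth increments at 2 per year is 22 / 2 = 11 years.
The growth increment at the ventral margin is 2010 CE, so the spawning break dates to 2010 − 11 = 1999 CE.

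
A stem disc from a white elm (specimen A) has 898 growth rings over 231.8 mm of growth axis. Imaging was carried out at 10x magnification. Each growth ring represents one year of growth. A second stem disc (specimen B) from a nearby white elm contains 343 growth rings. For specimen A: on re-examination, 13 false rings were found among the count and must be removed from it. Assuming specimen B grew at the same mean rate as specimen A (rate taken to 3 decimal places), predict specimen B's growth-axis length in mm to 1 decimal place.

Specimen A: adjusted count: 898 − 13 = 885 growth rings.
A: Mean rate = 231.8 mm / 885 years ≈ 0.262 mm/year.
Length of B = 0.262 × 343 = 89.9 mm.

89.9 mm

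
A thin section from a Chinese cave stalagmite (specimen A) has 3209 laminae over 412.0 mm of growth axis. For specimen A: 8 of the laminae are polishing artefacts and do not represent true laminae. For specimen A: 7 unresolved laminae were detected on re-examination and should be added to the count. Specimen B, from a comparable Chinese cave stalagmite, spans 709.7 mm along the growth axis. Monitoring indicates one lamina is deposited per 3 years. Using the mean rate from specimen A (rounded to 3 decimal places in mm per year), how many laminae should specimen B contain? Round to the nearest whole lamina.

Specimen A: after corrections the count is 3209 − 8 + 7 = 3208 laminae.
Specimen A: multiplying by 3 years per lamina: 3208 × 3 = 9624 years.
A: Mean rate = 412.0 mm / 9624 years ≈ 0.043 mm/year.
B spans 709.7 / 0.043 = 16504.65 years; at 3 years per lamina that is 16504.65 / 3 ≈ 5502 laminae.

5502 laminae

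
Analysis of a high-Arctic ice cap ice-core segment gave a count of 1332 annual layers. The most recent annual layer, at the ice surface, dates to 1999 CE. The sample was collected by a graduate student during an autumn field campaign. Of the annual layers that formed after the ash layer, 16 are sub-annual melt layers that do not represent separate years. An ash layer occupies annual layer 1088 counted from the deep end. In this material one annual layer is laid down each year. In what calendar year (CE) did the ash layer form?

The ash layer sits at annual layer 1088 from the deep end, so 1332 − 1088 = 244 annual layers formed after it.
Excluding 16 false annual layers: 244 − 16 = 228.
1999 − 228 = 1771 CE.

1771 CE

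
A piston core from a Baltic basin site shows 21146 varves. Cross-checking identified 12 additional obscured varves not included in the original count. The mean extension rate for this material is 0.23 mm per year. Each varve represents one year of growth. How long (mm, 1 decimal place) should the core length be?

Correcting the raw count gives 21146 + 12 = 21158 true varves.
Predicted length = 0.23 mm/year × 21158 years = 4866.3 mm.

4866.3 mm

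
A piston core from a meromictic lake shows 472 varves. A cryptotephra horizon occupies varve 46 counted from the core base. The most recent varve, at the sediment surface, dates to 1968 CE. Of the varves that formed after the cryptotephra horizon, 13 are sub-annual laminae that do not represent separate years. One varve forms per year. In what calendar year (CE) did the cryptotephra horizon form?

1555 CE

472 − 46 = 426 varves lie beyond the cryptotephra horizon toward the sediment surface.
Removing the 13 false varves leaves 426 − 13 = 413 true varves beyond the cryptotephra horizon.
The varve at the sediment surface is 1968 CE, so the cryptotephra horizon dates to 1968 − 413 = 1555 CE.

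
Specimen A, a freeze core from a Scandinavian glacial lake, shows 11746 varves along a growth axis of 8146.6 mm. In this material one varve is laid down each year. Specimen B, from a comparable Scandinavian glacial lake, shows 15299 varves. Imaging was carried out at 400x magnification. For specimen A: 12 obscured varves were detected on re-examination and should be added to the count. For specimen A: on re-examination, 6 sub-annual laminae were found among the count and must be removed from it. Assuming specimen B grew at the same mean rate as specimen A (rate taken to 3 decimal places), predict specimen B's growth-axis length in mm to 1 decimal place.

10602.2 mm

Specimen A: correcting the raw count gives 11746 − 6 + 12 = 11752 true varves.
A: Mean rate = 8146.6 mm / 11752 years ≈ 0.693 mm per year.
For B, 0.693 mm/year × 15299 years = 10602.2 mm.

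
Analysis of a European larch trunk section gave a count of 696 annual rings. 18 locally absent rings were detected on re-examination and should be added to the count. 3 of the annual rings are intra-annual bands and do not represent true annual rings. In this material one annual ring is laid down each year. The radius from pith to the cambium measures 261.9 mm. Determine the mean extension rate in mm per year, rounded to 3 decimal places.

After corrections the count is 696 − 3 + 18 = 711 annual rings.
261.9 mm over 711 years gives 261.9 / 711 ≈ 0.368 mm per year.

0.368 mm per year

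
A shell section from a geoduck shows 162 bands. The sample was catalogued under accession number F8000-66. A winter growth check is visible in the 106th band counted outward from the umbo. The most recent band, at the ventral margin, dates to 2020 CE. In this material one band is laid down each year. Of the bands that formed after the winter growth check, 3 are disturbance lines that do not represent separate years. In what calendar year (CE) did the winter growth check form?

The winter growth check sits at band 106 from the umbo, so 162 − 106 = 56 bands formed after it.
56 − 3 false = 53 true bands after the winter growth check.
Counting back 53 years from 2020 CE places the winter growth check in 2020 − 53 = 1967 CE.

1967 CE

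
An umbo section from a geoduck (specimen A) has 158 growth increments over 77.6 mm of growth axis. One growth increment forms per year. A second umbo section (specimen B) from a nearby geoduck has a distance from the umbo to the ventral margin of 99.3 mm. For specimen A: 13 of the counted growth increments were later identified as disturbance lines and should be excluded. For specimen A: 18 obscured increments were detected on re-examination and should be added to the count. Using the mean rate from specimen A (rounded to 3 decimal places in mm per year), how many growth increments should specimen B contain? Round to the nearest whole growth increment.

Specimen A: after corrections the count is 158 − 13 + 18 = 163 growth increments.
A: Extension rate ≈ 77.6 / 163 = 0.476 mm per year.
Specimen B: 99.3 mm / 0.476 mm per year = 208.61 years ≈ 209 growth increments.

209 growth increments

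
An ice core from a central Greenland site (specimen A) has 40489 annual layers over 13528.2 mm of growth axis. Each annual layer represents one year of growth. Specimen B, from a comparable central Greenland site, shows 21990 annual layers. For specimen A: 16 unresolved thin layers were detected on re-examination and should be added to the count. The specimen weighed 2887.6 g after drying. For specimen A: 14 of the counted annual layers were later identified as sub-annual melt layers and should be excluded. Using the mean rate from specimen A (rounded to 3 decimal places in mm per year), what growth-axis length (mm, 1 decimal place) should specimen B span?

Specimen A: after corrections the count is 40489 − 14 + 16 = 40491 annual layers.
A: 13528.2 mm over 40491 years gives 13528.2 / 40491 ≈ 0.334 mm/year.
B's length ≈ 0.334 × 21990 = 7344.7 mm.

7344.7 mm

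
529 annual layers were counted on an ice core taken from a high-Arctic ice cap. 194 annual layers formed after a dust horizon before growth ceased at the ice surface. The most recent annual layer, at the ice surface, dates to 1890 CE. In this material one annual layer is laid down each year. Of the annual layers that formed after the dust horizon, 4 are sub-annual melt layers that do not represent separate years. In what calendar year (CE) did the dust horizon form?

1700 CE

194 annual layers formed after the dust horizon.
194 − 4 false = 190 true annual layers after the dust horizon.
1890 − 190 = 1700 CE.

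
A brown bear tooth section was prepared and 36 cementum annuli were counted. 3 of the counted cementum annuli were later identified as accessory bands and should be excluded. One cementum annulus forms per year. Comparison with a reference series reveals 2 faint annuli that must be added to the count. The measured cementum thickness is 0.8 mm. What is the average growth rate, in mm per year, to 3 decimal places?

Correcting the raw count gives 36 − 3 + 2 = 35 true cementum annuli.
Extension rate ≈ 0.8 / 35 = 0.023 mm per year.

0.023 mm per year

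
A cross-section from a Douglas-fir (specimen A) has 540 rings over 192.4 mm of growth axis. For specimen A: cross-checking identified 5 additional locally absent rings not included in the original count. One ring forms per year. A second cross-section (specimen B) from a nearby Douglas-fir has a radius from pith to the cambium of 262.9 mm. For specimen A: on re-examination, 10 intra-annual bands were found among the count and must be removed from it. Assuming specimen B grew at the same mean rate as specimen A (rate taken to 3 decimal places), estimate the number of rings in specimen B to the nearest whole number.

Specimen A: adjusted count: 540 − 10 + 5 = 535 rings.
A: Extension rate ≈ 192.4 / 535 = 0.360 mm/yr.
B spans 262.9 / 0.360 = 730.28 years ≈ 730 rings.

730 rings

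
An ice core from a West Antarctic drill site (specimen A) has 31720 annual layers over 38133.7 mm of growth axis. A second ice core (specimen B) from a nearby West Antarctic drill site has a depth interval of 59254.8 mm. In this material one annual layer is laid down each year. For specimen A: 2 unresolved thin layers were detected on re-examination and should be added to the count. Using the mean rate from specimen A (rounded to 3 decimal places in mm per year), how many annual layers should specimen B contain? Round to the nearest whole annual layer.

Specimen A: adjusted count: 31720 + 2 = 31722 annual layers.
A: Extension rate ≈ 38133.7 / 31722 = 1.202 mm/year.
For B, 59254.8 / 1.202 = 49296.84 years ≈ 49297 annual layers.

49297 annual layers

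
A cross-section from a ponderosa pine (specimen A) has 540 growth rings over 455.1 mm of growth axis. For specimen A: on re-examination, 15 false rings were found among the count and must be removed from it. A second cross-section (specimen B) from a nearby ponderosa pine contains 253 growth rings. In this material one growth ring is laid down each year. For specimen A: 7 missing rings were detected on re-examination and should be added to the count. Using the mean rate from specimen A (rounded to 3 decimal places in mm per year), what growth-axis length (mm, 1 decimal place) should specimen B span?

216.3 mm

Specimen A: after corrections the count is 540 − 15 + 7 = 532 growth rings.
A: Mean rate = 455.1 mm / 532 years ≈ 0.855 mm/yr.
B's length ≈ 0.855 × 253 = 216.3 mm.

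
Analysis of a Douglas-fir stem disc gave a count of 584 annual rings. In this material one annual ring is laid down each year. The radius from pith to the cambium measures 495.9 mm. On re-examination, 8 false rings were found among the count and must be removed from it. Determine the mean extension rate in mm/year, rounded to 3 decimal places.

0.861 mm/year

Correcting the raw count gives 584 − 8 = 576 true annual rings.
495.9 mm over 576 years gives 495.9 / 576 ≈ 0.861 mm/year.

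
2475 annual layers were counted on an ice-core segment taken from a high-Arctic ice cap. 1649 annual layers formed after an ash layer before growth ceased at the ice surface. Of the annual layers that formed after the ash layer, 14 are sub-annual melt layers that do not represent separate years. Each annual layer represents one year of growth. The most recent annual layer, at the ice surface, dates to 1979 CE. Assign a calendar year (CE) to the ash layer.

344 CE

1649 annual layers post-date the ash layer.
1649 − 14 false = 1635 true annual layers after the ash layer.
The annual layer at the ice surface is 1979 CE, so the ash layer dates to 1979 − 1635 = 344 CE.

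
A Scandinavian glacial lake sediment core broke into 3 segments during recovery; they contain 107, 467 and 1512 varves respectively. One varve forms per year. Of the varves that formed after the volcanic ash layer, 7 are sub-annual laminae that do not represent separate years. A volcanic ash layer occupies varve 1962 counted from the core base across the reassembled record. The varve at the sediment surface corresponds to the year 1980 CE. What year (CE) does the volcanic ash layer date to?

Total varves = 107 + 467 + 1512 = 2086.
2086 − 1962 = 124 varves lie beyond the volcanic ash layer toward the sediment surface.
124 − 7 false = 117 true varves after the volcanic ash layer.
1980 − 117 = 1863 CE.

1863 CE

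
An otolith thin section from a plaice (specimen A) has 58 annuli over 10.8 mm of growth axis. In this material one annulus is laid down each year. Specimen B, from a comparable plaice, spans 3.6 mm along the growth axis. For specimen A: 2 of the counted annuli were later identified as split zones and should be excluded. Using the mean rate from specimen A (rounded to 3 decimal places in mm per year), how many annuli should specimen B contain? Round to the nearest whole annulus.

Specimen A: true annulus count = 58 − 2 = 56.
A: Mean rate = 10.8 mm / 56 years ≈ 0.193 mm/yr.
For B, 3.6 / 0.193 = 18.65 years ≈ 19 annuli.

19 annuli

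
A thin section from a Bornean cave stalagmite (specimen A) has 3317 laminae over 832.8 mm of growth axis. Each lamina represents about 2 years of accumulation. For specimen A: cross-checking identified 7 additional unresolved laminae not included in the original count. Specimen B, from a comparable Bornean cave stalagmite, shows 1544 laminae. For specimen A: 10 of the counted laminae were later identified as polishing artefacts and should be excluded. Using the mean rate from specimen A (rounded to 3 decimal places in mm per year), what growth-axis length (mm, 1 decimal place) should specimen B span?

Specimen A: after corrections the count is 3317 − 10 + 7 = 3314 laminae.
Specimen A: multiplying by 2 years per lamina: 3314 × 2 = 6628 years.
A: 832.8 mm over 6628 years gives 832.8 / 6628 ≈ 0.126 mm/year.
Specimen B: multiplying by 2 years per lamina: 1544 × 2 = 3088 years. B's length ≈ 0.126 × 3088 = 389.1 mm.

389.1 mm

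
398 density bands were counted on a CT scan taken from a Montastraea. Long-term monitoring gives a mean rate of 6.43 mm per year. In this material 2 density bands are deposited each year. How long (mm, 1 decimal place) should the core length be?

Dividing by 2 density bands per year: 398 / 2 = 199 years.
Length ≈ 6.43 × 199 = 1279.6 mm.

1279.6 mm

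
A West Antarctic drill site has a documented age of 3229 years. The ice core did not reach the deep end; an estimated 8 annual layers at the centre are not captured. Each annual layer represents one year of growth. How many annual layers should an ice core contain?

Expected annual layers over 3229 years: 3229.
3229 − 8 missed = 3221 annual layers expected in the prepared section.

3221 annual layers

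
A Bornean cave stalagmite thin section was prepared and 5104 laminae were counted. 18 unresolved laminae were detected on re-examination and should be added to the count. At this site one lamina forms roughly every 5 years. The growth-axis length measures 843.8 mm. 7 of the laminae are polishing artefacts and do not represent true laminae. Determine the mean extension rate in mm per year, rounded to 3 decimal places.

0.033 mm per year

Correcting the raw count gives 5104 − 7 + 18 = 5115 true laminae.
5115 laminae at 5 years each span 5115 × 5 = 25575 years.
Mean rate = 843.8 mm / 25575 years ≈ 0.033 mm per year.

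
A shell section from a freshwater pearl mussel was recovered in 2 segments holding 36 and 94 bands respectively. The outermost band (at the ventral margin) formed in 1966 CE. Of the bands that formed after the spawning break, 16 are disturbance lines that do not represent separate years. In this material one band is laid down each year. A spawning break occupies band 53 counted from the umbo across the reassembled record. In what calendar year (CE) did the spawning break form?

Total bands = 36 + 94 = 130.
Between band 53 and the ventral margin there are 130 − 53 = 77 bands.
77 − 16 false = 61 true bands after the spawning break.
1966 − 61 = 1905 CE.

1905 CE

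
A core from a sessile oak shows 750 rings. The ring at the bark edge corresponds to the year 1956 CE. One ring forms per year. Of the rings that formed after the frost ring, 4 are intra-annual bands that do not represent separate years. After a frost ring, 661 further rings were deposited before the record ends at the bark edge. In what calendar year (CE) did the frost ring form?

1299 CE

661 rings post-date the frost ring.
661 − 4 false = 657 true rings after the frost ring.
Counting back 657 years from 1956 CE places the frost ring in 1956 − 657 = 1299 CE.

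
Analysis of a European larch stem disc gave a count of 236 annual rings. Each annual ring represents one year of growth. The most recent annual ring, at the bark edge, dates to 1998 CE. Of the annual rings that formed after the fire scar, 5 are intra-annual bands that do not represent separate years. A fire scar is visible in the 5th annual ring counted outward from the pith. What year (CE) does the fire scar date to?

The fire scar sits at annual ring 5 from the pith, so 236 − 5 = 231 annual rings formed after it.
Removing the 5 false annual rings leaves 231 − 5 = 226 true annual rings beyond the fire scar.
Counting back 226 years from 1998 CE places the fire scar in 1998 − 226 = 1772 CE.

1772 CE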